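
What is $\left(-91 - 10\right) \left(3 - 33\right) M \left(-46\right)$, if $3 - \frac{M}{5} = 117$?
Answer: $79446600$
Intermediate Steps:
$M = -570$ ($M = 15 - 585 = -570$)
$\left(-91 - 10\right) \left(3 - 33\right) M \left(-46\right) = \left(-91 - 10\right) \left(3 - 33\right) \left(-570\right) \left(-46\right) = \left(-101\right) \left(-30\right) \left(-570\right) \left(-46\right) = 3030 \left(-570\right) \left(-46\right) = \left(-1727100\right) \left(-46\right) = 79446600$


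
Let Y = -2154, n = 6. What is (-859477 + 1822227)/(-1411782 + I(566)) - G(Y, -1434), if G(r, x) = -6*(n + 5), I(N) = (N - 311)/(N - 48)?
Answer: 47767281686/731302821 ≈ 65.318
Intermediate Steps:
I(N) = (-311 + N)/(-48 + N)
G(r, x) = -66 (G(r, x) = -6*(6 + 5) = -6*11 = -66)
(-859477 + 1822227)/(-1411782 + I(566)) - G(Y, -1434) = (-859477 + 1822227)/(-1411782 + (-311 + 566)/(-48 + 566)) - 1*(-66) = 962750/(-1411782 + 255/518) + 66 = 962750/(-731302821/518) + 66 = 962750*(-518/731302821) + 66 = -498704500/731302821 + 66 = 47767281686/731302821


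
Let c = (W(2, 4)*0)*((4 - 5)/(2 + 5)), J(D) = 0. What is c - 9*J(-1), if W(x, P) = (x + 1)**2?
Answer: 0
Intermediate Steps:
W(x, P) = (1 + x)**2
c = 0 (c = ((1 + 2)**2*0)*((4 - 5)/(2 + 5)) = (3**2*0)*(-1/7) = (9*0)*(-1*1/7) = 0*(-1/7) = 0)
c - 9*J(-1) = 0 - 9*0 = 0 + 0 = 0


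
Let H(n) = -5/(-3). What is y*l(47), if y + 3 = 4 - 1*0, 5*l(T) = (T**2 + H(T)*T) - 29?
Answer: 1355/3 ≈ 451.67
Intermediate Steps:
H(n) = 5/3 (H(n) = -5*(-1/3) = 5/3)
l(T) = -29/5 + T/3 + T**2/5 (l(T) = ((T**2 + 5*T/3) - 29)/5 = (-29 + T**2 + 5*T/3)/5 = -29/5 + T/3 + T**2/5)
y = 1 (y = -3 + (4 - 1*0) = -3 + (4 + 0) = -3 + 4 = 1)
y*l(47) = 1*(-29/5 + (1/3)*47 + (1/5)*47**2) = 1*(-29/5 + 47/3 + (1/5)*2209) = 1*(-29/5 + 47/3 + 2209/5) = 1*(1355/3) = 1355/3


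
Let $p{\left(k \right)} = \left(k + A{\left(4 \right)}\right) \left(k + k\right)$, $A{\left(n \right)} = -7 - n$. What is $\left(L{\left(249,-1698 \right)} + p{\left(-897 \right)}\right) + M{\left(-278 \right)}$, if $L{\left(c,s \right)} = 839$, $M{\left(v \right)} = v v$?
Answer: $1707075$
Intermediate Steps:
$M{\left(v \right)} = v^{2}$
$p{\left(k \right)} = 2 k \left(-11 + k\right)$ ($p{\left(k \right)} = \left(k - 11\right) \left(k + k\right) = \left(k - 11\right) 2 k = \left(-11 + k\right) 2 k = 2 k \left(-11 + k\right)$)
$\left(L{\left(249,-1698 \right)} + p{\left(-897 \right)}\right) + M{\left(-278 \right)} = \left(839 + 2 \left(-897\right) \left(-11 - 897\right)\right) + \left(-278\right)^{2} = \left(839 + 2 \left(-897\right) \left(-908\right)\right) + 77284 = \left(839 + 1628952\right) + 77284 = 1629791 + 77284 = 1707075$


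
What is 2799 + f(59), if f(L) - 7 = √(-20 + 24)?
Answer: 2808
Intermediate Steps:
f(L) = 9 (f(L) = 7 + √(-20 + 24) = 7 + √4 = 7 + 2 = 9)
2799 + f(59) = 2799 + 9 = 2808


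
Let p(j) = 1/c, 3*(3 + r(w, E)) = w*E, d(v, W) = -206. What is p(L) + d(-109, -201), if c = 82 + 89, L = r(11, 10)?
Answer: -35225/171 ≈ -205.99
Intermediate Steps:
r(w, E) = -3 + E*w/3 (r(w, E) = -3 + (w*E)/3 = -3 + (E*w)/3 = -3 + E*w/3)
L = 101/3 (L = -3 + (1/3)*10*11 = -3 + 110/3 = 101/3 ≈ 33.667)
c = 171
p(j) = 1/171
p(L) + d(-109, -201) = 1/171 - 206 = -35225/171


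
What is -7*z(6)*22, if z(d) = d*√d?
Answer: -924*√6 ≈ -2263.3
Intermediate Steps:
z(d) = d^(3/2)
-7*z(6)*22 = -42*√6*22 = -924*√6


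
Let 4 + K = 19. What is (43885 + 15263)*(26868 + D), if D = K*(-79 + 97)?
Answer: 1605158424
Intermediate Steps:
K = 15 (K = -4 + 19 = 15)
D = 270 (D = 15*(-79 + 97) = 15*18 = 270)
(43885 + 15263)*(26868 + D) = (43885 + 15263)*(26868 + 270) = 59148*27138 = 1605158424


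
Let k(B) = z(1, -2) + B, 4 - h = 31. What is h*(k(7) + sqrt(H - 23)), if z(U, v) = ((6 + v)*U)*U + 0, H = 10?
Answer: -297 - 27*I*sqrt(13) ≈ -297.0 - 97.35*I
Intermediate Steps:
h = -27 (h = 4 - 1*31 = 4 - 31 = -27)
z(U, v) = U**2*(6 + v) (z(U, v) = (U*(6 + v))*U + 0 = U**2*(6 + v) + 0 = U**2*(6 + v))
k(B) = 4 + B (k(B) = 1**2*(6 - 2) + B = 1*4 + B = 4 + B)
h*(k(7) + sqrt(H - 23)) = -27*((4 + 7) + sqrt(10 - 23)) = -27*(11 + sqrt(-13)) = -27*(11 + I*sqrt(13)) = -297 - 27*I*sqrt(13)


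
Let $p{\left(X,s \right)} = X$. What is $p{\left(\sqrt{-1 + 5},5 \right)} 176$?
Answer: $352$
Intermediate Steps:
$p{\left(\sqrt{-1 + 5},5 \right)} 176 = \sqrt{-1 + 5} \cdot 176 = \sqrt{4} \cdot 176 = 2 \cdot 176 = 352$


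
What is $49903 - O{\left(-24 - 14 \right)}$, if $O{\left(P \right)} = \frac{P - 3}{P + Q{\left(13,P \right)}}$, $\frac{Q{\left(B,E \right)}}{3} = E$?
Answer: $\frac{7585215}{152} \approx 49903.0$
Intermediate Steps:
$Q{\left(B,E \right)} = 3 E$
$O{\left(P \right)} = \frac{-3 + P}{4 P}$ ($O{\left(P \right)} = \frac{P - 3}{P + 3 P} = \frac{-3 + P}{4 P}$)
$49903 - O{\left(-24 - 14 \right)} = 49903 - \frac{-3 - 38}{4 \left(-24 - 14\right)} = 49903 - \frac{-3 - 38}{4 \left(-38\right)} = 49903 - \frac{1}{4} \left(- \frac{1}{38}\right) \left(-41\right) = 49903 - \frac{41}{152} = \frac{7585215}{152}$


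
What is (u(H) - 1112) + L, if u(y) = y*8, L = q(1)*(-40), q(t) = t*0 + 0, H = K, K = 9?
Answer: -1040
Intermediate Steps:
H = 9
q(t) = 0 (q(t) = 0 + 0 = 0)
L = 0 (L = 0*(-40) = 0)
u(y) = 8*y
(u(H) - 1112) + L = (8*9 - 1112) + 0 = (72 - 1112) + 0 = -1040 + 0 = -1040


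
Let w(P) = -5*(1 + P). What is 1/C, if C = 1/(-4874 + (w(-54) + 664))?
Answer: -3945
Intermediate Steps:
w(P) = -5 - 5*P
C = -1/3945 (C = 1/(-4874 + ((-5 - 5*(-54)) + 664)) = 1/(-4874 + ((-5 + 270) + 664)) = 1/(-4874 + (265 + 664)) = 1/(-4874 + 929) = 1/(-3945) = -1/3945 ≈ -0.00025349)
1/C = 1/(-1/3945) = -3945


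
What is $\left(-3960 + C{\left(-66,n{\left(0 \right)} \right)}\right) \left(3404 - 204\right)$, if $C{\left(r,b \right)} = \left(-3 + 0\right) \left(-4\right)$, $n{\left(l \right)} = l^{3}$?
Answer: $-12633600$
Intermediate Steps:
$C{\left(r,b \right)} = 12$ ($C{\left(r,b \right)} = \left(-3\right) \left(-4\right) = 12$)
$\left(-3960 + C{\left(-66,n{\left(0 \right)} \right)}\right) \left(3404 - 204\right) = \left(-3960 + 12\right) \left(3404 - 204\right) = \left(-3948\right) 3200 = -12633600$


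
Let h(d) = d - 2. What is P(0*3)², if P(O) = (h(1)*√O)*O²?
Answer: 0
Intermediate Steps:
h(d) = -2 + d
P(O) = -O^(5/2) (P(O) = ((-2 + 1)*√O)*O² = (-√O)*O² = -O^(5/2))
P(0*3)² = (-(0*3)^(5/2))² = (-0^(5/2))² = (-1*0)² = 0² = 0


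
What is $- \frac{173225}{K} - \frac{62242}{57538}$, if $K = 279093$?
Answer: $- \frac{13669163278}{8029226517} \approx -1.7024$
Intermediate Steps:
$- \frac{173225}{K} - \frac{62242}{57538} = - \frac{173225}{279093} - \frac{62242}{57538} = \left(-173225\right) \frac{1}{279093} - \frac{31121}{28769} = - \frac{173225}{279093} - \frac{31121}{28769} = - \frac{13669163278}{8029226517}$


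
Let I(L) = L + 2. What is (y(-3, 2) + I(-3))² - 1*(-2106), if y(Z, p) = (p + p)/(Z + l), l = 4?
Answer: 2115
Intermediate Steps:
I(L) = 2 + L
y(Z, p) = 2*p/(4 + Z) (y(Z, p) = (p + p)/(Z + 4) = (2*p)/(4 + Z) = 2*p/(4 + Z))
(y(-3, 2) + I(-3))² - 1*(-2106) = (2*2/(4 - 3) + (2 - 3))² - 1*(-2106) = (2*2/1 - 1)² + 2106 = (2*2*1 - 1)² + 2106 = (4 - 1)² + 2106 = 3² + 2106 = 9 + 2106 = 2115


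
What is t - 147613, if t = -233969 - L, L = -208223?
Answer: -173359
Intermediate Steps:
t = -25746 (t = -233969 - 1*(-208223) = -233969 + 208223 = -25746)
t - 147613 = -25746 - 147613 = -173359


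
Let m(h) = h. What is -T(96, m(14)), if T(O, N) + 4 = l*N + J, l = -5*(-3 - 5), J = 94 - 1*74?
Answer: -576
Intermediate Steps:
J = 20 (J = 94 - 74 = 20)
l = 40 (l = -5*(-8) = 40)
T(O, N) = 16 + 40*N (T(O, N) = -4 + (40*N + 20) = -4 + (20 + 40*N) = 16 + 40*N)
-T(96, m(14)) = -(16 + 40*14) = -(16 + 560) = -1*576 = -576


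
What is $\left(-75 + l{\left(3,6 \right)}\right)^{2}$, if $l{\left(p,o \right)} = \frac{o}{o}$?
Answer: $5476$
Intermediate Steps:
$l{\left(p,o \right)} = 1$
$\left(-75 + l{\left(3,6 \right)}\right)^{2} = \left(-75 + 1\right)^{2} = \left(-74\right)^{2} = 5476$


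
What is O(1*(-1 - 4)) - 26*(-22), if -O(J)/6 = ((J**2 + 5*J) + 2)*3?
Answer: 536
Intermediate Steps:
O(J) = -36 - 90*J - 18*J**2 (O(J) = -6*((J**2 + 5*J) + 2)*3 = -6*(2 + J**2 + 5*J)*3 = -6*(6 + 3*J**2 + 15*J) = -36 - 90*J - 18*J**2)
O(1*(-1 - 4)) - 26*(-22) = (-36 - 90*(-1 - 4) - 18*(-1 - 4)**2) - 26*(-22) = (-36 - 90*(-5) - 18*(1*(-5))**2) + 572 = (-36 - 90*(-5) - 18*(-5)**2) + 572 = (-36 + 450 - 18*25) + 572 = (-36 + 450 - 450) + 572 = -36 + 572 = 536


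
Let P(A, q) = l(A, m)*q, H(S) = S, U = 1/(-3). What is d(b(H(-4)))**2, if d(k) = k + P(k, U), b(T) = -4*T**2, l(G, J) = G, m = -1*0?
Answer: 16384/9 ≈ 1820.4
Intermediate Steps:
m = 0
U = -1/3 ≈ -0.33333
P(A, q) = A*q
d(k) = 2*k/3 (d(k) = k + k*(-1/3) = k - k/3 = 2*k/3)
d(b(H(-4)))**2 = (2*(-4*(-4)**2)/3)**2 = (2*(-4*16)/3)**2 = ((2/3)*(-64))**2 = (-128/3)**2 = 16384/9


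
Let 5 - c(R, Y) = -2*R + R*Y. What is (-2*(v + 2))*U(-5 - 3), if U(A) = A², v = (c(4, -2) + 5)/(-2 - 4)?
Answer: 896/3 ≈ 298.67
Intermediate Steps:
c(R, Y) = 5 + 2*R - R*Y (c(R, Y) = 5 - (-2*R + R*Y) = 5 + (2*R - R*Y) = 5 + 2*R - R*Y)
v = -13/3 (v = ((5 + 2*4 - 1*4*(-2)) + 5)/(-2 - 4) = ((5 + 8 + 8) + 5)/(-6) = (21 + 5)*(-⅙) = 26*(-⅙) = -13/3 ≈ -4.3333)
(-2*(v + 2))*U(-5 - 3) = (-2*(-13/3 + 2))*(-5 - 3)² = -2*(-7/3)*(-8)² = (14/3)*64 = 896/3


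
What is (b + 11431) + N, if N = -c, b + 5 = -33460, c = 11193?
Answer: -33227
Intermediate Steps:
b = -33465 (b = -5 - 33460 = -33465)
N = -11193 (N = -1*11193 = -11193)
(b + 11431) + N = (-33465 + 11431) - 11193 = -22034 - 11193 = -33227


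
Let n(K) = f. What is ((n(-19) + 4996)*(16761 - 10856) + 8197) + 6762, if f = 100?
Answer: 30106839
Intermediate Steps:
n(K) = 100
((n(-19) + 4996)*(16761 - 10856) + 8197) + 6762 = ((100 + 4996)*(16761 - 10856) + 8197) + 6762 = (5096*5905 + 8197) + 6762 = (30091880 + 8197) + 6762 = 30100077 + 6762 = 30106839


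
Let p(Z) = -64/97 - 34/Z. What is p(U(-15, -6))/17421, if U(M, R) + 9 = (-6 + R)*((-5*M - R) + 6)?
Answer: -64094/1779398361 ≈ -3.6020e-5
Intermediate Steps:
U(M, R) = -9 + (-6 + R)*(6 - R - 5*M) (U(M, R) = -9 + (-6 + R)*((-5*M - R) + 6) = -9 + (-6 + R)*((-R - 5*M) + 6) = -9 + (-6 + R)*(6 - R - 5*M))
p(Z) = -64/97 - 34/Z (p(Z) = -64*1/97 - 34/Z = -64/97 - 34/Z)
p(U(-15, -6))/17421 = (-64/97 - 34/(-45 - 1*(-6)² + 12*(-6) + 30*(-15) - 5*(-15)*(-6)))/17421 = (-64/97 - 34/(-45 - 1*36 - 72 - 450 - 450))*(1/17421) = (-64/97 - 34/(-45 - 36 - 72 - 450 - 450))*(1/17421) = (-64/97 - 34/(-1053))*(1/17421) = (-64/97 - 34*(-1/1053))*(1/17421) = (-64/97 + 34/1053)*(1/17421) = -64094/102141*1/17421 = -64094/1779398361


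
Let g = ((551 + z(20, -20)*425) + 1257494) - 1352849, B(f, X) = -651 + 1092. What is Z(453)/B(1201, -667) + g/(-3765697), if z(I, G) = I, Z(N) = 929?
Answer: 3536392577/1660672377 ≈ 2.1295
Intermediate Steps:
B(f, X) = 441
g = -86304 (g = ((551 + 20*425) + 1257494) - 1352849 = ((551 + 8500) + 1257494) - 1352849 = (9051 + 1257494) - 1352849 = 1266545 - 1352849 = -86304)
Z(453)/B(1201, -667) + g/(-3765697) = 929/441 - 86304/(-3765697) = 929*(1/441) - 86304*(-1/3765697) = 929/441 + 86304/3765697 = 3536392577/1660672377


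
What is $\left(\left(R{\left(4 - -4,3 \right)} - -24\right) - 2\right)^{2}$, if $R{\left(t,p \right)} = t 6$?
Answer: $4900$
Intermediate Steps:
$R{\left(t,p \right)} = 6 t$
$\left(\left(R{\left(4 - -4,3 \right)} - -24\right) - 2\right)^{2} = \left(\left(6 \left(4 - -4\right) - -24\right) - 2\right)^{2} = \left(\left(6 \left(4 + 4\right) + 24\right) - 2\right)^{2} = \left(\left(6 \cdot 8 + 24\right) - 2\right)^{2} = \left(\left(48 + 24\right) - 2\right)^{2} = \left(72 - 2\right)^{2} = 70^{2} = 4900$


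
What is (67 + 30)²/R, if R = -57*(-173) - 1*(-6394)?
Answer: 9409/16255 ≈ 0.57884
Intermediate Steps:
R = 16255 (R = 9861 + 6394 = 16255)
(67 + 30)²/R = (67 + 30)²/16255 = 97²*(1/16255) = 9409*(1/16255) = 9409/16255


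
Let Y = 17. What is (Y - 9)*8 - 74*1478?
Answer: -109308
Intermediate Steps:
(Y - 9)*8 - 74*1478 = (17 - 9)*8 - 74*1478 = 8*8 - 109372 = 64 - 109372 = -109308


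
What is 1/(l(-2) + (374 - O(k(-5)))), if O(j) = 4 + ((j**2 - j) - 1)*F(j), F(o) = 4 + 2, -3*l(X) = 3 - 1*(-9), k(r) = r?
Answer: 1/192 ≈ 0.0052083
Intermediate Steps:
l(X) = -4 (l(X) = -(3 - 1*(-9))/3 = -(3 + 9)/3 = -1/3*12 = -4)
F(o) = 6
O(j) = -2 - 6*j + 6*j**2 (O(j) = 4 + ((j**2 - j) - 1)*6 = 4 + (-1 + j**2 - j)*6 = 4 + (-6 - 6*j + 6*j**2) = -2 - 6*j + 6*j**2)
1/(l(-2) + (374 - O(k(-5)))) = 1/(-4 + (374 - (-2 - 6*(-5) + 6*(-5)**2))) = 1/(-4 + (374 - (-2 + 30 + 6*25))) = 1/(-4 + (374 - (-2 + 30 + 150))) = 1/(-4 + (374 - 1*178)) = 1/(-4 + (374 - 178)) = 1/(-4 + 196) = 1/192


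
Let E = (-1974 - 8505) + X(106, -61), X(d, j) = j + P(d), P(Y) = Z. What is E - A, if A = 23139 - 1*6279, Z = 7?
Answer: -27393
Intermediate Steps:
P(Y) = 7
X(d, j) = 7 + j (X(d, j) = j + 7 = 7 + j)
E = -10533 (E = (-1974 - 8505) + (7 - 61) = -10479 - 54 = -10533)
A = 16860 (A = 23139 - 6279 = 16860)
E - A = -10533 - 1*16860 = -10533 - 16860 = -27393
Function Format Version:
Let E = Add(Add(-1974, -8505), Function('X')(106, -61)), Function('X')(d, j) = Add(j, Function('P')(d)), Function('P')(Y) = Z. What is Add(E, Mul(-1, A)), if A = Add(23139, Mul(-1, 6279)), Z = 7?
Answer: -27393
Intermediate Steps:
Function('P')(Y) = 7
Function('X')(d, j) = Add(7, j) (Function('X')(d, j) = Add(j, 7) = Add(7, j))
E = -10533 (E = Add(Add(-1974, -8505), Add(7, -61)) = Add(-10479, -54) = -10533)
A = 16860 (A = Add(23139, -6279) = 16860)
Add(E, Mul(-1, A)) = Add(-10533, Mul(-1, 16860)) = Add(-10533, -16860) = -27393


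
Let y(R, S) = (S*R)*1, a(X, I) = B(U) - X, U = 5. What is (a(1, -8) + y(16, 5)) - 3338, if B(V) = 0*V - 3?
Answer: -3262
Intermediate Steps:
B(V) = -3 (B(V) = 0 - 3 = -3)
a(X, I) = -3 - X
y(R, S) = R*S (y(R, S) = (R*S)*1 = R*S)
(a(1, -8) + y(16, 5)) - 3338 = ((-3 - 1*1) + 16*5) - 3338 = ((-3 - 1) + 80) - 3338 = (-4 + 80) - 3338 = 76 - 3338 = -3262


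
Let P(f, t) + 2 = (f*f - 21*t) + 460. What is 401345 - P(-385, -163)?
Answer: 249239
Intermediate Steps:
P(f, t) = 458 + f**2 - 21*t (P(f, t) = -2 + ((f*f - 21*t) + 460) = -2 + ((f**2 - 21*t) + 460) = -2 + (460 + f**2 - 21*t) = 458 + f**2 - 21*t)
401345 - P(-385, -163) = 401345 - (458 + (-385)**2 - 21*(-163)) = 401345 - (458 + 148225 + 3423) = 401345 - 1*152106 = 401345 - 152106 = 249239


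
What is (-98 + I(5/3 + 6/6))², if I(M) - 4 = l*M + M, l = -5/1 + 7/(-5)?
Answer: 293764/25 ≈ 11751.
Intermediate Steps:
l = -32/5 (l = -5*1 + 7*(-⅕) = -5 - 7/5 = -32/5 ≈ -6.4000)
I(M) = 4 - 27*M/5 (I(M) = 4 + (-32*M/5 + M) = 4 - 27*M/5)
(-98 + I(5/3 + 6/6))² = (-98 + (4 - 27*(5/3 + 6/6)/5))² = (-98 + (4 - 27*(5*(⅓) + 6*(⅙))/5))² = (-98 + (4 - 27*(5/3 + 1)/5))² = (-98 + (4 - 27/5*8/3))² = (-98 + (4 - 72/5))² = (-98 - 52/5)² = (-542/5)² = 293764/25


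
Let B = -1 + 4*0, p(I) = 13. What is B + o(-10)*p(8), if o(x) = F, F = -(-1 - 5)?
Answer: 77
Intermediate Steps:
F = 6 (F = -1*(-6) = 6)
o(x) = 6
B = -1 (B = -1 + 0 = -1)
B + o(-10)*p(8) = -1 + 6*13 = -1 + 78 = 77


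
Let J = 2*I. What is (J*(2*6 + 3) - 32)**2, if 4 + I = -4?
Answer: 73984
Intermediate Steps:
I = -8 (I = -4 - 4 = -8)
J = -16 (J = 2*(-8) = -16)
(J*(2*6 + 3) - 32)**2 = (-16*(2*6 + 3) - 32)**2 = (-16*(12 + 3) - 32)**2 = (-16*15 - 32)**2 = (-240 - 32)**2 = (-272)**2 = 73984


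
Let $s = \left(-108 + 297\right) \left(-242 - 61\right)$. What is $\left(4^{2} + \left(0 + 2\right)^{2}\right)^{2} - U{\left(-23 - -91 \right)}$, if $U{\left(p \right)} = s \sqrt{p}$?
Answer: $400 + 114534 \sqrt{17} \approx 4.7264 \cdot 10^{5}$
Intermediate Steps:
$s = -57267$ ($s = 189 \left(-303\right) = -57267$)
$U{\left(p \right)} = - 57267 \sqrt{p}$
$\left(4^{2} + \left(0 + 2\right)^{2}\right)^{2} - U{\left(-23 - -91 \right)} = \left(4^{2} + \left(0 + 2\right)^{2}\right)^{2} - - 57267 \sqrt{-23 - -91} = \left(16 + 2^{2}\right)^{2} - - 57267 \sqrt{-23 + 91} = \left(16 + 4\right)^{2} - - 57267 \sqrt{68} = 20^{2} - - 57267 \cdot 2 \sqrt{17} = 400 - - 114534 \sqrt{17} = 400 + 114534 \sqrt{17}$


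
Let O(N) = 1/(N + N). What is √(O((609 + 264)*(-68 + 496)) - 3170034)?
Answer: I*√49174215058605578/124548 ≈ 1780.5*I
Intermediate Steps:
O(N) = 1/(2*N)
√(O((609 + 264)*(-68 + 496)) - 3170034) = √(1/(2*(((609 + 264)*(-68 + 496)))) - 3170034) = √(1/(2*((873*428))) - 3170034) = √((½)/373644 - 3170034) = √((½)*(1/373644) - 3170034) = √(1/747288 - 3170034) = √(-2368928367791/747288) = I*√49174215058605578/124548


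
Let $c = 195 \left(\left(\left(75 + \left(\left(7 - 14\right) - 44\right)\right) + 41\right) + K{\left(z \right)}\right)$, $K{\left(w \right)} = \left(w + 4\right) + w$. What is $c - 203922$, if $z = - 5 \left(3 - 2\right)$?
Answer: $-192417$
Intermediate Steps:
$z = -5$ ($z = \left(-5\right) 1 = -5$)
$K{\left(w \right)} = 4 + 2 w$ ($K{\left(w \right)} = \left(4 + w\right) + w = 4 + 2 w$)
$c = 11505$ ($c = 195 \left(\left(\left(75 + \left(\left(7 - 14\right) - 44\right)\right) + 41\right) + \left(4 + 2 \left(-5\right)\right)\right) = 195 \left(\left(\left(75 - 51\right) + 41\right) + \left(4 - 10\right)\right) = 195 \left(\left(\left(75 - 51\right) + 41\right) - 6\right) = 195 \left(\left(24 + 41\right) - 6\right) = 195 \left(65 - 6\right) = 195 \cdot 59 = 11505$)
$c - 203922 = 11505 - 203922 = -192417$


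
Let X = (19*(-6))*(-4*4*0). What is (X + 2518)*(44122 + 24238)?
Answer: 172130480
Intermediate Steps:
X = 0 (X = -(-1824)*0 = -114*0 = 0)
(X + 2518)*(44122 + 24238) = (0 + 2518)*(44122 + 24238) = 2518*68360 = 172130480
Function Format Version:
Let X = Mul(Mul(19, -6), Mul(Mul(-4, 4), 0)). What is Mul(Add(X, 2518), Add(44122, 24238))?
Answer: 172130480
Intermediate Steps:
X = 0 (X = Mul(-114, Mul(-16, 0)) = Mul(-114, 0) = 0)
Mul(Add(X, 2518), Add(44122, 24238)) = Mul(Add(0, 2518), Add(44122, 24238)) = Mul(2518, 68360) = 172130480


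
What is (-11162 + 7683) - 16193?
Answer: -19672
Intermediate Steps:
(-11162 + 7683) - 16193 = -3479 - 16193 = -19672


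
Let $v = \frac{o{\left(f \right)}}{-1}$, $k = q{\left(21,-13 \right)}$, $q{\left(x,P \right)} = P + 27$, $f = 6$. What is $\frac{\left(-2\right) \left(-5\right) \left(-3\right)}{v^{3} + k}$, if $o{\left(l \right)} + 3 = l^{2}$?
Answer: $\frac{30}{35923} \approx 0.00083512$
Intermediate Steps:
$q{\left(x,P \right)} = 27 + P$
$o{\left(l \right)} = -3 + l^{2}$
$k = 14$ ($k = 27 - 13 = 14$)
$v = -33$ ($v = \frac{-3 + 6^{2}}{-1} = \left(-3 + 36\right) \left(-1\right) = 33 \left(-1\right) = -33$)
$\frac{\left(-2\right) \left(-5\right) \left(-3\right)}{v^{3} + k} = \frac{\left(-2\right) \left(-5\right) \left(-3\right)}{\left(-33\right)^{3} + 14} = \frac{10 \left(-3\right)}{-35937 + 14} = - \frac{30}{-35923} = \left(-30\right) \left(- \frac{1}{35923}\right) = \frac{30}{35923}$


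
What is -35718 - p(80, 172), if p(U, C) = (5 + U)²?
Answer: -42943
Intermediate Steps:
-35718 - p(80, 172) = -35718 - (5 + 80)² = -35718 - 1*85² = -35718 - 1*7225 = -35718 - 7225 = -42943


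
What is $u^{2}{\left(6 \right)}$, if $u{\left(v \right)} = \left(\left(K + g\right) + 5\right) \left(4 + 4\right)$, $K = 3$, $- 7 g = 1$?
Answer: $\frac{193600}{49} \approx 3951.0$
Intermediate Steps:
$g = - \frac{1}{7}$ ($g = \left(- \frac{1}{7}\right) 1 = - \frac{1}{7} \approx -0.14286$)
$u{\left(v \right)} = \frac{440}{7}$ ($u{\left(v \right)} = \left(\left(3 - \frac{1}{7}\right) + 5\right) \left(4 + 4\right) = \left(\frac{20}{7} + 5\right) 8 = \frac{55}{7} \cdot 8 = \frac{440}{7}$)
$u^{2}{\left(6 \right)} = \left(\frac{440}{7}\right)^{2} = \frac{193600}{49}$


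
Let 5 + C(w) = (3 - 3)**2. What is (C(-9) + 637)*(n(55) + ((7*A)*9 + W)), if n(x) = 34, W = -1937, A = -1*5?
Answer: -1401776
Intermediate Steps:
A = -5
C(w) = -5 (C(w) = -5 + (3 - 3)**2 = -5 + 0**2 = -5 + 0 = -5)
(C(-9) + 637)*(n(55) + ((7*A)*9 + W)) = (-5 + 637)*(34 + ((7*(-5))*9 - 1937)) = 632*(34 + (-35*9 - 1937)) = 632*(34 + (-315 - 1937)) = 632*(34 - 2252) = 632*(-2218) = -1401776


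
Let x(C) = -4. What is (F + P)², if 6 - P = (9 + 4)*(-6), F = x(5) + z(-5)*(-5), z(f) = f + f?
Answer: 16900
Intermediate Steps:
z(f) = 2*f
F = 46 (F = -4 + (2*(-5))*(-5) = -4 - 10*(-5) = -4 + 50 = 46)
P = 84 (P = 6 - (9 + 4)*(-6) = 6 - 13*(-6) = 6 - 1*(-78) = 6 + 78 = 84)
(F + P)² = (46 + 84)² = 130² = 16900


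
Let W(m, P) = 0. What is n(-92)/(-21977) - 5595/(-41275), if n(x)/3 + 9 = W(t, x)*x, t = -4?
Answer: 24815148/181420135 ≈ 0.13678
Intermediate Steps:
n(x) = -27 (n(x) = -27 + 3*(0*x) = -27 + 3*0 = -27 + 0 = -27)
n(-92)/(-21977) - 5595/(-41275) = -27/(-21977) - 5595/(-41275) = -27*(-1/21977) - 5595*(-1/41275) = 27/21977 + 1119/8255 = 24815148/181420135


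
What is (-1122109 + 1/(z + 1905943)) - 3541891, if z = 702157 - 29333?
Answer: -12027369287999/2578767 ≈ -4.6640e+6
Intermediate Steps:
z = 672824
(-1122109 + 1/(z + 1905943)) - 3541891 = (-1122109 + 1/(672824 + 1905943)) - 3541891 = (-1122109 + 1/2578767) - 3541891 = -2893657659602/2578767 - 3541891 = -12027369287999/2578767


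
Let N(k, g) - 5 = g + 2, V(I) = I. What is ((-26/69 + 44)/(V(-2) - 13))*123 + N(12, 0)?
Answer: -24199/69 ≈ -350.71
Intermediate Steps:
N(k, g) = 7 + g (N(k, g) = 5 + (g + 2) = 5 + (2 + g) = 7 + g)
((-26/69 + 44)/(V(-2) - 13))*123 + N(12, 0) = ((-26/69 + 44)/(-2 - 13))*123 + (7 + 0) = ((-26*1/69 + 44)/(-15))*123 + 7 = ((-26/69 + 44)*(-1/15))*123 + 7 = ((3010/69)*(-1/15))*123 + 7 = -602/207*123 + 7 = -24682/69 + 7 = -24199/69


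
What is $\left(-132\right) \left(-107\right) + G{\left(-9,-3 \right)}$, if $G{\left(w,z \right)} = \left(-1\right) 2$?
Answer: $14122$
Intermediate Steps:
$G{\left(w,z \right)} = -2$
$\left(-132\right) \left(-107\right) + G{\left(-9,-3 \right)} = \left(-132\right) \left(-107\right) - 2 = 14124 - 2 = 14122$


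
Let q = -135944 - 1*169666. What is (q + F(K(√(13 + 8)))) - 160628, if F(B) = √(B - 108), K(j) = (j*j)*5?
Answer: -466238 + I*√3 ≈ -4.6624e+5 + 1.732*I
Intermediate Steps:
K(j) = 5*j² (K(j) = j²*5 = 5*j²)
F(B) = √(-108 + B)
q = -305610 (q = -135944 - 169666 = -305610)
(q + F(K(√(13 + 8)))) - 160628 = (-305610 + √(-108 + 5*(√(13 + 8))²)) - 160628 = (-305610 + √(-108 + 5*(√21)²)) - 160628 = (-305610 + √(-108 + 5*21)) - 160628 = (-305610 + √(-108 + 105)) - 160628 = (-305610 + √(-3)) - 160628 = (-305610 + I*√3) - 160628 = -466238 + I*√3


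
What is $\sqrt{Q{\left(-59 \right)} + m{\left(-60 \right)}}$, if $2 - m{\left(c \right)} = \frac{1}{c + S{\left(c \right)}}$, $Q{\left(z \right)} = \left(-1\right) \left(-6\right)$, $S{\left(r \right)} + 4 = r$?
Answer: $\frac{\sqrt{30783}}{62} \approx 2.8299$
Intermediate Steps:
$S{\left(r \right)} = -4 + r$
$Q{\left(z \right)} = 6$
$m{\left(c \right)} = 2 - \frac{1}{-4 + 2 c}$ ($m{\left(c \right)} = 2 - \frac{1}{c + \left(-4 + c\right)} = 2 - \frac{1}{-4 + 2 c}$)
$\sqrt{Q{\left(-59 \right)} + m{\left(-60 \right)}} = \sqrt{6 + \frac{-9 + 4 \left(-60\right)}{2 \left(-2 - 60\right)}} = \sqrt{6 + \frac{-9 - 240}{2 \left(-62\right)}} = \sqrt{6 + \frac{1}{2} \left(- \frac{1}{62}\right) \left(-249\right)} = \sqrt{6 + \frac{249}{124}} = \sqrt{\frac{993}{124}} = \frac{\sqrt{30783}}{62}$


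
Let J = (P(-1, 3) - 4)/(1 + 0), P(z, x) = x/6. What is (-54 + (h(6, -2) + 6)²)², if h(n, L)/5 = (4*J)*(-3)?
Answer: 2171746404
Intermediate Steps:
P(z, x) = x/6 (P(z, x) = x*(⅙) = x/6)
J = -7/2 (J = ((⅙)*3 - 4)/(1 + 0) = (½ - 4)/1 = -7/2*1 = -7/2 ≈ -3.5000)
h(n, L) = 210 (h(n, L) = 5*((4*(-7/2))*(-3)) = 5*(-14*(-3)) = 5*42 = 210)
(-54 + (h(6, -2) + 6)²)² = (-54 + (210 + 6)²)² = (-54 + 216²)² = (-54 + 46656)² = 46602² = 2171746404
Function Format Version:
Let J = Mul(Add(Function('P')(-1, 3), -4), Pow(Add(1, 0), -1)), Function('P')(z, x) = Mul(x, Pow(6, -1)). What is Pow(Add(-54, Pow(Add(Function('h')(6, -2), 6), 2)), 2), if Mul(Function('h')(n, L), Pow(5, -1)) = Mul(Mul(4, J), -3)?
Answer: 2171746404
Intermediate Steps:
Function('P')(z, x) = Mul(Rational(1, 6), x) (Function('P')(z, x) = Mul(x, Rational(1, 6)) = Mul(Rational(1, 6), x))
J = Rational(-7, 2) (J = Mul(Add(Mul(Rational(1, 6), 3), -4), Pow(Add(1, 0), -1)) = Mul(Add(Rational(1, 2), -4), Pow(1, -1)) = Mul(Rational(-7, 2), 1) = Rational(-7, 2) ≈ -3.5000)
Function('h')(n, L) = 210 (Function('h')(n, L) = Mul(5, Mul(Mul(4, Rational(-7, 2)), -3)) = Mul(5, Mul(-14, -3)) = Mul(5, 42) = 210)
Pow(Add(-54, Pow(Add(Function('h')(6, -2), 6), 2)), 2) = Pow(Add(-54, Pow(Add(210, 6), 2)), 2) = Pow(Add(-54, Pow(216, 2)), 2) = Pow(Add(-54, 46656), 2) = Pow(46602, 2) = 2171746404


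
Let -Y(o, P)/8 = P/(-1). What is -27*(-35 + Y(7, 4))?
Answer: 81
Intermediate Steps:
Y(o, P) = 8*P (Y(o, P) = -8*P/(-1) = -8*P*(-1) = -(-8)*P = 8*P)
-27*(-35 + Y(7, 4)) = -27*(-35 + 8*4) = -27*(-35 + 32) = -27*(-3) = 81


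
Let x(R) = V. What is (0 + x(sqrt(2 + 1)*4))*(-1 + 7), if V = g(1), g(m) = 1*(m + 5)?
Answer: 36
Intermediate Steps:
g(m) = 5 + m (g(m) = 1*(5 + m) = 5 + m)
V = 6 (V = 5 + 1 = 6)
x(R) = 6
(0 + x(sqrt(2 + 1)*4))*(-1 + 7) = (0 + 6)*(-1 + 7) = 6*6 = 36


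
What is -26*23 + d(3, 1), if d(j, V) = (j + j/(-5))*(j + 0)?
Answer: -2954/5 ≈ -590.80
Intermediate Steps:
d(j, V) = 4*j**2/5 (d(j, V) = (j + j*(-1/5))*j = (j - j/5)*j = (4*j/5)*j = 4*j**2/5)
-26*23 + d(3, 1) = -26*23 + (4/5)*3**2 = -598 + (4/5)*9 = -598 + 36/5 = -2954/5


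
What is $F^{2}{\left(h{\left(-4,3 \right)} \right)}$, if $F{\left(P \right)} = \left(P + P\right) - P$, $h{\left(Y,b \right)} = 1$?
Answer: $1$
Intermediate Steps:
$F{\left(P \right)} = P$ ($F{\left(P \right)} = 2 P - P = P$)
$F^{2}{\left(h{\left(-4,3 \right)} \right)} = 1^{2} = 1$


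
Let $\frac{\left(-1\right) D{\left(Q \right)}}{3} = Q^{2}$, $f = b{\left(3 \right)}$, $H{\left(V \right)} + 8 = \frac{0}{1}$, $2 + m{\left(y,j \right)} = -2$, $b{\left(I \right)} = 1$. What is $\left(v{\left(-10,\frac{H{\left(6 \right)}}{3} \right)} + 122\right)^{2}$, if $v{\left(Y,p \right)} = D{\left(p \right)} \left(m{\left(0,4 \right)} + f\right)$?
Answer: $34596$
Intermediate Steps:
$m{\left(y,j \right)} = -4$ ($m{\left(y,j \right)} = -2 - 2 = -4$)
$H{\left(V \right)} = -8$ ($H{\left(V \right)} = -8 + \frac{0}{1} = -8 + 0 \cdot 1 = -8 + 0 = -8$)
$f = 1$
$D{\left(Q \right)} = - 3 Q^{2}$
$v{\left(Y,p \right)} = 9 p^{2}$ ($v{\left(Y,p \right)} = - 3 p^{2} \left(-4 + 1\right) = - 3 p^{2} \left(-3\right) = 9 p^{2}$)
$\left(v{\left(-10,\frac{H{\left(6 \right)}}{3} \right)} + 122\right)^{2} = \left(9 \left(- \frac{8}{3}\right)^{2} + 122\right)^{2} = \left(9 \cdot \frac{64}{9} + 122\right)^{2} = \left(64 + 122\right)^{2} = 186^{2} = 34596$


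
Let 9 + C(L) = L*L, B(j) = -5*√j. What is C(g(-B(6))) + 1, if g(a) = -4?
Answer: 8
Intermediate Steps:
C(L) = -9 + L² (C(L) = -9 + L*L = -9 + L²)
C(g(-B(6))) + 1 = (-9 + (-4)²) + 1 = (-9 + 16) + 1 = 7 + 1 = 8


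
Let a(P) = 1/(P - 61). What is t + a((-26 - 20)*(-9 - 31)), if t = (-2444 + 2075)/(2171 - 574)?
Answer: -654854/2841063 ≈ -0.23050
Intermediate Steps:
a(P) = 1/(-61 + P)
t = -369/1597 ≈ -0.23106
t + a((-26 - 20)*(-9 - 31)) = -369/1597 + 1/(-61 + (-26 - 20)*(-9 - 31)) = -369/1597 + 1/(-61 - 46*(-40)) = -369/1597 + 1/(-61 + 1840) = -369/1597 + 1/1779 = -654854/2841063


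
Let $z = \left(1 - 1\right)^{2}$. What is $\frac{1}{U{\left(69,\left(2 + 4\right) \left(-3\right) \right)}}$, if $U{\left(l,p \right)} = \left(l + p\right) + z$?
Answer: $\frac{1}{51} \approx 0.019608$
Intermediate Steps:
$z = 0$ ($z = 0^{2} = 0$)
$U{\left(l,p \right)} = l + p$ ($U{\left(l,p \right)} = \left(l + p\right) + 0 = l + p$)
$\frac{1}{U{\left(69,\left(2 + 4\right) \left(-3\right) \right)}} = \frac{1}{69 + \left(2 + 4\right) \left(-3\right)} = \frac{1}{69 + 6 \left(-3\right)} = \frac{1}{69 - 18} = \frac{1}{51}$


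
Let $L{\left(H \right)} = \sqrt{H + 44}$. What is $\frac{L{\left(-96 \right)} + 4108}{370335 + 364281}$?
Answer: $\frac{1027}{183654} + \frac{i \sqrt{13}}{367308} \approx 0.005592 + 9.8162 \cdot 10^{-6} i$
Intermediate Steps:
$L{\left(H \right)} = \sqrt{44 + H}$
$\frac{L{\left(-96 \right)} + 4108}{370335 + 364281} = \frac{\sqrt{44 - 96} + 4108}{370335 + 364281} = \frac{\sqrt{-52} + 4108}{734616} = \left(2 i \sqrt{13} + 4108\right) \frac{1}{734616} = \left(4108 + 2 i \sqrt{13}\right) \frac{1}{734616} = \frac{1027}{183654} + \frac{i \sqrt{13}}{367308}$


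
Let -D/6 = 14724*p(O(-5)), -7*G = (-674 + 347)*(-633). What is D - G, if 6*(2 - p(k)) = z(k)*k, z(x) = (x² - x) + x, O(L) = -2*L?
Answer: 102038175/7 ≈ 1.4577e+7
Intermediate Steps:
G = -206991/7 (G = -(-674 + 347)*(-633)/7 = -(-327)*(-633)/7 = -⅐*206991 = -206991/7 ≈ -29570.)
z(x) = x²
p(k) = 2 - k³/6 (p(k) = 2 - k²*k/6 = 2 - k³/6)
D = 14547312 (D = -88344*(2 - (-2*(-5))³/6) = -88344*(2 - ⅙*10³) = -88344*(2 - ⅙*1000) = -88344*(2 - 500/3) = -88344*(-494)/3 = -6*(-2424552) = 14547312)
D - G = 14547312 - 1*(-206991/7) = 14547312 + 206991/7 = 102038175/7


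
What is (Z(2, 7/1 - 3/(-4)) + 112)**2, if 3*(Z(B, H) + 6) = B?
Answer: 102400/9 ≈ 11378.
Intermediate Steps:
Z(B, H) = -6 + B/3
(Z(2, 7/1 - 3/(-4)) + 112)**2 = ((-6 + (1/3)*2) + 112)**2 = ((-6 + 2/3) + 112)**2 = (-16/3 + 112)**2 = (320/3)**2 = 102400/9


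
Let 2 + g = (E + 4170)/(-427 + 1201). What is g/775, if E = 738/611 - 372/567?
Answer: 151424828/34635039075 ≈ 0.0043720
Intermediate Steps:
E = 63718/115479 (E = 738*(1/611) - 372*1/567 = 738/611 - 124/189 = 63718/115479 ≈ 0.55177)
g = 151424828/44690373 (g = -2 + (63718/115479 + 4170)/(-427 + 1201) = -2 + (481611148/115479)/774 = -2 + (481611148/115479)*(1/774) = -2 + 240805574/44690373 = 151424828/44690373 ≈ 3.3883)
g/775 = (151424828/44690373)/775 = (151424828/44690373)*(1/775) = 151424828/34635039075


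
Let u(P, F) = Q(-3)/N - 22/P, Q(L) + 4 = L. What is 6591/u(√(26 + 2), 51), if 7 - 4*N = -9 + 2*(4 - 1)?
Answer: 1076530/551 - 604175*√7/551 ≈ -947.31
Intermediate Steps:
Q(L) = -4 + L
N = 5/2 (N = 7/4 - (-9 + 2*(4 - 1))/4 = 7/4 - (-9 + 2*3)/4 = 7/4 - (-9 + 6)/4 = 7/4 - ¼*(-3) = 7/4 + ¾ = 5/2 ≈ 2.5000)
u(P, F) = -14/5 - 22/P (u(P, F) = (-4 - 3)/(5/2) - 22/P = -7*⅖ - 22/P = -14/5 - 22/P)
6591/u(√(26 + 2), 51) = 6591/(-14/5 - 22/√(26 + 2)) = 6591/(-14/5 - 22*√7/14) = 6591/(-14/5 - 11*√7/7)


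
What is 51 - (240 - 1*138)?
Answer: -51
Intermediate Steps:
51 - (240 - 1*138) = 51 - (240 - 138) = 51 - 1*102 = 51 - 102 = -51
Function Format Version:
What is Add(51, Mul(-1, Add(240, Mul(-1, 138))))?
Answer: -51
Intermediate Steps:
Add(51, Mul(-1, Add(240, Mul(-1, 138)))) = Add(51, Mul(-1, Add(240, -138))) = Add(51, Mul(-1, 102)) = Add(51, -102) = -51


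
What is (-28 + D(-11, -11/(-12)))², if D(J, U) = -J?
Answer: 289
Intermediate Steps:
(-28 + D(-11, -11/(-12)))² = (-28 - 1*(-11))² = (-28 + 11)² = (-17)² = 289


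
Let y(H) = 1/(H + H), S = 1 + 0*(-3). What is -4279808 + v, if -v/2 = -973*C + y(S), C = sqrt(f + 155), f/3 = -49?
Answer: -4279809 + 3892*sqrt(2) ≈ -4.2743e+6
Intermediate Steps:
f = -147 (f = 3*(-49) = -147)
S = 1 (S = 1 + 0 = 1)
y(H) = 1/(2*H)
C = 2*sqrt(2) (C = sqrt(-147 + 155) = sqrt(8) = 2*sqrt(2) ≈ 2.8284)
v = -1 + 3892*sqrt(2) (v = -2*(-1946*sqrt(2) + (1/2)/1) = -2*(-1946*sqrt(2) + (1/2)*1) = -2*(-1946*sqrt(2) + 1/2) = -2*(1/2 - 1946*sqrt(2)) = -1 + 3892*sqrt(2) ≈ 5503.1)
-4279808 + v = -4279808 + (-1 + 3892*sqrt(2)) = -4279809 + 3892*sqrt(2)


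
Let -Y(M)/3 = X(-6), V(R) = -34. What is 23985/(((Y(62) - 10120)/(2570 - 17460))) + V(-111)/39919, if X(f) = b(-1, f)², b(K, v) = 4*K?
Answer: 173860214459/4949956 ≈ 35124.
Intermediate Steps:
X(f) = 16 (X(f) = (4*(-1))² = (-4)² = 16)
Y(M) = -48 (Y(M) = -3*16 = -48)
23985/(((Y(62) - 10120)/(2570 - 17460))) + V(-111)/39919 = 23985/(((-48 - 10120)/(2570 - 17460))) - 34/39919 = 23985/((-10168/(-14890))) - 34*1/39919 = 23985/((-10168*(-1/14890))) - 34/39919 = 23985/(5084/7445) - 34/39919 = 23985*(7445/5084) - 34/39919 = 4355325/124 - 34/39919 = 173860214459/4949956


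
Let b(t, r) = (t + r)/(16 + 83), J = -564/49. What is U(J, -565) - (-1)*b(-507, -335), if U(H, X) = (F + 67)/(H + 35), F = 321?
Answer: 913046/113949 ≈ 8.0128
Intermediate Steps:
J = -564/49 (J = -564*1/49 = -564/49 ≈ -11.510)
b(t, r) = r/99 + t/99 (b(t, r) = (r + t)/99 = (r + t)*(1/99) = r/99 + t/99)
U(H, X) = 388/(35 + H) (U(H, X) = (321 + 67)/(H + 35) = 388/(35 + H))
U(J, -565) - (-1)*b(-507, -335) = 388/(35 - 564/49) - (-1)*((1/99)*(-335) + (1/99)*(-507)) = 388/(1151/49) - (-1)*(-335/99 - 169/33) = 388*(49/1151) - (-1)*(-842)/99 = 19012/1151 - 1*842/99 = 19012/1151 - 842/99 = 913046/113949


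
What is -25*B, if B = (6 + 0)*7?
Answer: -1050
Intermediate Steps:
B = 42 (B = 6*7 = 42)
-25*B = -25*42 = -1050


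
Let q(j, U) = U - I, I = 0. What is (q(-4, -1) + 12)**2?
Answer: 121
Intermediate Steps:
q(j, U) = U (q(j, U) = U - 1*0 = U + 0 = U)
(q(-4, -1) + 12)**2 = (-1 + 12)**2 = 11**2 = 121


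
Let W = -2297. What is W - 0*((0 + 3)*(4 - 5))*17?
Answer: -2297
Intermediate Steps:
W - 0*((0 + 3)*(4 - 5))*17 = -2297 - 0*((0 + 3)*(4 - 5))*17 = -2297 - 0*(3*(-1))*17 = -2297 - 0*(-3)*17 = -2297 - 0*17 = -2297 - 1*0 = -2297 + 0 = -2297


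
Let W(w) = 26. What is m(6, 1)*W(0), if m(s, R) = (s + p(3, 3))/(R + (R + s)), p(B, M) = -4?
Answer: 13/2 ≈ 6.5000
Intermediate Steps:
m(s, R) = (-4 + s)/(s + 2*R) (m(s, R) = (s - 4)/(R + (R + s)) = (-4 + s)/(s + 2*R))
m(6, 1)*W(0) = ((-4 + 6)/(6 + 2*1))*26 = (2/(6 + 2))*26 = (2/8)*26 = ((⅛)*2)*26 = (¼)*26 = 13/2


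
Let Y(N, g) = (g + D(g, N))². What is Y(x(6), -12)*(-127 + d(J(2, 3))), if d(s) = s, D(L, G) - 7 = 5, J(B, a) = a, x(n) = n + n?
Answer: 0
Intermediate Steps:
x(n) = 2*n
D(L, G) = 12 (D(L, G) = 7 + 5 = 12)
Y(N, g) = (12 + g)² (Y(N, g) = (g + 12)² = (12 + g)²)
Y(x(6), -12)*(-127 + d(J(2, 3))) = (12 - 12)²*(-127 + 3) = 0²*(-124) = 0*(-124) = 0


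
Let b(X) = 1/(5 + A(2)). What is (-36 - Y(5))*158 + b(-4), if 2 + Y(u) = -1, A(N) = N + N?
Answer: -46925/9 ≈ -5213.9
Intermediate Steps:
A(N) = 2*N
Y(u) = -3 (Y(u) = -2 - 1 = -3)
b(X) = ⅑ (b(X) = 1/(5 + 2*2) = 1/(5 + 4) = 1/9 = ⅑)
(-36 - Y(5))*158 + b(-4) = (-36 - 1*(-3))*158 + ⅑ = (-36 + 3)*158 + ⅑ = -33*158 + ⅑ = -5214 + ⅑ = -46925/9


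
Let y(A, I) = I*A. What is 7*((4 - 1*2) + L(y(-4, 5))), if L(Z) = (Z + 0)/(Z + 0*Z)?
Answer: 21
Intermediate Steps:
y(A, I) = A*I
L(Z) = 1 (L(Z) = Z/(Z + 0) = Z/Z = 1)
7*((4 - 1*2) + L(y(-4, 5))) = 7*((4 - 1*2) + 1) = 7*((4 - 2) + 1) = 7*(2 + 1) = 7*3 = 21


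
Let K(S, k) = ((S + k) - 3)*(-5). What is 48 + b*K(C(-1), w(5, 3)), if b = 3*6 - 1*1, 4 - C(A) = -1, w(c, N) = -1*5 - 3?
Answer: 558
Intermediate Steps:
w(c, N) = -8 (w(c, N) = -5 - 3 = -8)
C(A) = 5 (C(A) = 4 - 1*(-1) = 4 + 1 = 5)
b = 17 (b = 18 - 1 = 17)
K(S, k) = 15 - 5*S - 5*k (K(S, k) = (-3 + S + k)*(-5) = 15 - 5*S - 5*k)
48 + b*K(C(-1), w(5, 3)) = 48 + 17*(15 - 5*5 - 5*(-8)) = 48 + 17*(15 - 25 + 40) = 48 + 17*30 = 48 + 510 = 558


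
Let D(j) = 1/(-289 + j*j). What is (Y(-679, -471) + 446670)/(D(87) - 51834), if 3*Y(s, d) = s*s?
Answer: -13111651280/1132054557 ≈ -11.582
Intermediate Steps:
D(j) = 1/(-289 + j²)
Y(s, d) = s²/3 (Y(s, d) = (s*s)/3 = s²/3)
(Y(-679, -471) + 446670)/(D(87) - 51834) = ((⅓)*(-679)² + 446670)/(1/(-289 + 87²) - 51834) = ((⅓)*461041 + 446670)/(1/(-289 + 7569) - 51834) = (461041/3 + 446670)/(1/7280 - 51834) = 1801051/(3*(1/7280 - 51834)) = 1801051/(3*(-377351519/7280)) = (1801051/3)*(-7280/377351519) = -13111651280/1132054557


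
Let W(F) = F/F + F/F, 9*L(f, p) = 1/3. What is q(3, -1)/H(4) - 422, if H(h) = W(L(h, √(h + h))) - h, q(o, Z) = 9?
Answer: -853/2 ≈ -426.50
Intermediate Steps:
L(f, p) = 1/27 (L(f, p) = (⅑)/3 = (⅑)*(⅓) = 1/27)
W(F) = 2 (W(F) = 1 + 1 = 2)
H(h) = 2 - h
q(3, -1)/H(4) - 422 = 9/(2 - 1*4) - 422 = 9/(2 - 4) - 422 = 9/(-2) - 422 = 9*(-½) - 422 = -9/2 - 422 = -853/2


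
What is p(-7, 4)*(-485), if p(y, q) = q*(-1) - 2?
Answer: 2910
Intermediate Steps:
p(y, q) = -2 - q (p(y, q) = -q - 2 = -2 - q)
p(-7, 4)*(-485) = (-2 - 1*4)*(-485) = (-2 - 4)*(-485) = -6*(-485) = 2910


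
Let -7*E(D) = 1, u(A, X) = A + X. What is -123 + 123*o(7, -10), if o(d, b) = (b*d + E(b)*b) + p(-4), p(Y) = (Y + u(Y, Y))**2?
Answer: 64083/7 ≈ 9154.7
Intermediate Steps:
p(Y) = 9*Y**2 (p(Y) = (Y + (Y + Y))**2 = (Y + 2*Y)**2 = (3*Y)**2 = 9*Y**2)
E(D) = -1/7 (E(D) = -1/7*1 = -1/7)
o(d, b) = 144 - b/7 + b*d (o(d, b) = (b*d - b/7) + 9*(-4)**2 = (-b/7 + b*d) + 9*16 = (-b/7 + b*d) + 144 = 144 - b/7 + b*d)
-123 + 123*o(7, -10) = -123 + 123*(144 - 1/7*(-10) - 10*7) = -123 + 123*(144 + 10/7 - 70) = -123 + 123*(528/7) = -123 + 64944/7 = 64083/7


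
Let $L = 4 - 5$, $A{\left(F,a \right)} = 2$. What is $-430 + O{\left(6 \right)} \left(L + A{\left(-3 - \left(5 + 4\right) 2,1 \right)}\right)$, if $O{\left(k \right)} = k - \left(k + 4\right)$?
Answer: $-434$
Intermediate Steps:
$L = -1$ ($L = 4 - 5 = -1$)
$O{\left(k \right)} = -4$ ($O{\left(k \right)} = k - \left(4 + k\right) = -4$)
$-430 + O{\left(6 \right)} \left(L + A{\left(-3 - \left(5 + 4\right) 2,1 \right)}\right) = -430 - 4 \left(-1 + 2\right) = -430 - 4 = -434$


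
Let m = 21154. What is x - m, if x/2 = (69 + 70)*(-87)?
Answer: -45340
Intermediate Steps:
x = -24186 (x = 2*((69 + 70)*(-87)) = 2*(139*(-87)) = 2*(-12093) = -24186)
x - m = -24186 - 1*21154 = -24186 - 21154 = -45340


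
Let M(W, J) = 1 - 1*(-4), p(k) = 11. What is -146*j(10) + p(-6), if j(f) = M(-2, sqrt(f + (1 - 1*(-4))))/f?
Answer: -62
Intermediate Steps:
M(W, J) = 5 (M(W, J) = 1 + 4 = 5)
j(f) = 5/f
-146*j(10) + p(-6) = -730/10 + 11 = -146*1/2 + 11 = -73 + 11 = -62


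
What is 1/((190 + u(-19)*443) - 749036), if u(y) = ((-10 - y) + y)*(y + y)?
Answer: -1/580506 ≈ -1.7226e-6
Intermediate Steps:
u(y) = -20*y
1/((190 + u(-19)*443) - 749036) = 1/((190 - 20*(-19)*443) - 749036) = 1/((190 + 380*443) - 749036) = 1/((190 + 168340) - 749036) = 1/(168530 - 749036) = 1/(-580506) = -1/580506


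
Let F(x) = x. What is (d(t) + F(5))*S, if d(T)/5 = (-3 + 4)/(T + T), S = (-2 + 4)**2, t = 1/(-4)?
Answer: -20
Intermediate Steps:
t = -1/4 ≈ -0.25000
S = 4 (S = 2**2 = 4)
d(T) = 5/(2*T) (d(T) = 5*((-3 + 4)/(T + T)) = 5*(1/(2*T)) = 5/(2*T))
(d(t) + F(5))*S = (5/(2*(-1/4)) + 5)*4 = ((5/2)*(-4) + 5)*4 = (-10 + 5)*4 = -5*4 = -20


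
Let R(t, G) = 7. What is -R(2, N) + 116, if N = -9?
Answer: 109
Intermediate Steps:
-R(2, N) + 116 = -1*7 + 116 = -7 + 116 = 109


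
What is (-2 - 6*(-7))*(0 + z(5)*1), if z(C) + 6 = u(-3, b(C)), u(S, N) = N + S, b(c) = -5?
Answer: -560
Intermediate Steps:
z(C) = -14 (z(C) = -6 + (-5 - 3) = -6 - 8 = -14)
(-2 - 6*(-7))*(0 + z(5)*1) = (-2 - 6*(-7))*(0 - 14*1) = (-2 + 42)*(0 - 14) = 40*(-14) = -560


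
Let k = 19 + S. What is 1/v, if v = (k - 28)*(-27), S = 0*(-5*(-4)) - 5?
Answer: 1/378 ≈ 0.0026455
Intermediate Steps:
S = -5 (S = 0*20 - 5 = 0 - 5 = -5)
k = 14 (k = 19 - 5 = 14)
v = 378 (v = (14 - 28)*(-27) = -14*(-27) = 378)
1/v = 1/378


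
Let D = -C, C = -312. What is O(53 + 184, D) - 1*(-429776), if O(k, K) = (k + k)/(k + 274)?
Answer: 219616010/511 ≈ 4.2978e+5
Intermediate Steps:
D = 312 (D = -1*(-312) = 312)
O(k, K) = 2*k/(274 + k) (O(k, K) = (2*k)/(274 + k) = 2*k/(274 + k))
O(53 + 184, D) - 1*(-429776) = 2*(53 + 184)/(274 + (53 + 184)) - 1*(-429776) = 2*237/(274 + 237) + 429776 = 2*237/511 + 429776 = 2*237*(1/511) + 429776 = 474/511 + 429776 = 219616010/511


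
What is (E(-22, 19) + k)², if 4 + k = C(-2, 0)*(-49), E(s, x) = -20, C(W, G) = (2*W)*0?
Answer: 576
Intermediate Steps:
C(W, G) = 0
k = -4 (k = -4 + 0*(-49) = -4 + 0 = -4)
(E(-22, 19) + k)² = (-20 - 4)² = (-24)² = 576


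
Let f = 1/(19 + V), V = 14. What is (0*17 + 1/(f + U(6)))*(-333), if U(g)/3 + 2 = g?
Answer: -10989/397 ≈ -27.680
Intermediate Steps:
f = 1/33 (f = 1/(19 + 14) = 1/33 ≈ 0.030303)
U(g) = -6 + 3*g
(0*17 + 1/(f + U(6)))*(-333) = (0*17 + 1/(1/33 + (-6 + 3*6)))*(-333) = (0 + 1/(1/33 + (-6 + 18)))*(-333) = (0 + 1/(1/33 + 12))*(-333) = (0 + 1/(397/33))*(-333) = (0 + 33/397)*(-333) = (33/397)*(-333) = -10989/397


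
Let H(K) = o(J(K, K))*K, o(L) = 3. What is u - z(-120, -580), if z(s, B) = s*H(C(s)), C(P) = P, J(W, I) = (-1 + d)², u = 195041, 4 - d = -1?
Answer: 151841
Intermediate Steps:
d = 5 (d = 4 - 1*(-1) = 4 + 1 = 5)
J(W, I) = 16 (J(W, I) = (-1 + 5)² = 4² = 16)
H(K) = 3*K
z(s, B) = 3*s² (z(s, B) = s*(3*s) = 3*s²)
u - z(-120, -580) = 195041 - 3*(-120)² = 195041 - 3*14400 = 195041 - 1*43200 = 195041 - 43200 = 151841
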